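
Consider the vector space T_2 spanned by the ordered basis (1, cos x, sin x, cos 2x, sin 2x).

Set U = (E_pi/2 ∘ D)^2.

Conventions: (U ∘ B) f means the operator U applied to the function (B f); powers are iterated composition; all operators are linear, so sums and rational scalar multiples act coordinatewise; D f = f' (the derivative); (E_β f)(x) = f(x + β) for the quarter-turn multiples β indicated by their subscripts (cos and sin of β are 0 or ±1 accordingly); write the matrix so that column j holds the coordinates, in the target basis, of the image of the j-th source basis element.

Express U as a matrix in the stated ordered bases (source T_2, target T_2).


the matrix is [[0, 0, 0, 0, 0]; [0, 1, 0, 0, 0]; [0, 0, 1, 0, 0]; [0, 0, 0, -4, 0]; [0, 0, 0, 0, -4]] (rows listed top to bottom)

image of 1: 0
image of cos x: cos x
image of sin x: sin x
image of cos 2x: -4cos 2x
image of sin 2x: -4sin 2x
each image's coordinates form column j of the matrix


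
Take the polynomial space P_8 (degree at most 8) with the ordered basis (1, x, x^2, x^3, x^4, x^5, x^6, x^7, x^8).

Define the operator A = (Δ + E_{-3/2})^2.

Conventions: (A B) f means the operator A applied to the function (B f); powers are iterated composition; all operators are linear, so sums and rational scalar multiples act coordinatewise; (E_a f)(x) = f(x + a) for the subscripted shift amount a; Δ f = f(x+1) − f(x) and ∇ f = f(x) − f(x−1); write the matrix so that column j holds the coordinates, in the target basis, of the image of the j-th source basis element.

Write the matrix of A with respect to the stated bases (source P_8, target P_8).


the matrix is [[1, -1, 7, -29/2, 85, -1583/8, 3073/4, -64859/32, 27055/4]; [0, 1, -2, 21, -58, 425, -4749/4, 21511/4, -64859/4]; [0, 0, 1, -3, 42, -145, 1275, -33243/8, 21511]; [0, 0, 0, 1, -4, 70, -290, 2975, -11081]; [0, 0, 0, 0, 1, -5, 105, -1015/2, 5950]; [0, 0, 0, 0, 0, 1, -6, 147, -812]; [0, 0, 0, 0, 0, 0, 1, -7, 196]; [0, 0, 0, 0, 0, 0, 0, 1, -8]; [0, 0, 0, 0, 0, 0, 0, 0, 1]] (rows listed top to bottom)

image of 1: 1
image of x: x - 1
image of x^2: x^2 - 2x + 7
image of x^3: x^3 - 3x^2 + 21x - 29/2
image of x^4: x^4 - 4x^3 + 42x^2 - 58x + 85
image of x^5: x^5 - 5x^4 + 70x^3 - 145x^2 + 425x - 1583/8
image of x^6: x^6 - 6x^5 + 105x^4 - 290x^3 + 1275x^2 - (4749/4)x + 3073/4
image of x^7: x^7 - 7x^6 + 147x^5 - (1015/2)x^4 + 2975x^3 - (33243/8)x^2 + (21511/4)x - 64859/32
image of x^8: x^8 - 8x^7 + 196x^6 - 812x^5 + 5950x^4 - 11081x^3 + 21511x^2 - (64859/4)x + 27055/4
each image's coordinates form column j of the matrix


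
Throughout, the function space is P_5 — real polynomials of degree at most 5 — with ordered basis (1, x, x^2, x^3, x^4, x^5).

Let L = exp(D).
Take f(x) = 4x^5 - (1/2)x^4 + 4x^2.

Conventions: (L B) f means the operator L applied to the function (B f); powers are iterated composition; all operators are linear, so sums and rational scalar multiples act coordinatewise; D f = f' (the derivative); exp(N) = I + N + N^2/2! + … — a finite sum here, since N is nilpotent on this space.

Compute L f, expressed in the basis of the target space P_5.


order-1 term: 20x^4 - 2x^3 + 8x
order-2 term: 40x^3 - 3x^2 + 4
order-3 term: 40x^2 - 2x
order-4 term: 20x - 1/2
order-5 term: 4
the series for exp(D) f terminates at order 5
exp(D) f = 4x^5 + (39/2)x^4 + 38x^3 + 41x^2 + 26x + 15/2

g(x) = 4x^5 + (39/2)x^4 + 38x^3 + 41x^2 + 26x + 15/2


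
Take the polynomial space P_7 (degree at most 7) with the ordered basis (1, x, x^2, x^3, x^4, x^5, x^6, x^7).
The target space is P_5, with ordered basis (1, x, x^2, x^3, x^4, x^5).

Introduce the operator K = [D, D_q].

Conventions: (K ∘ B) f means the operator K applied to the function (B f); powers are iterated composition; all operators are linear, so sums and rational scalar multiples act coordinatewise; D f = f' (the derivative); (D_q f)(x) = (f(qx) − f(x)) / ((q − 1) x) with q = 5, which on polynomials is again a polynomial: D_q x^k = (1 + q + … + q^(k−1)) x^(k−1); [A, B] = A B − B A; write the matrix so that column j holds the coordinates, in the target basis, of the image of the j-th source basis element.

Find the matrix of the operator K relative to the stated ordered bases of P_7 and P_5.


the matrix is [[0, 0, 4, 0, 0, 0, 0, 0]; [0, 0, 0, 44, 0, 0, 0, 0]; [0, 0, 0, 0, 344, 0, 0, 0]; [0, 0, 0, 0, 0, 2344, 0, 0]; [0, 0, 0, 0, 0, 0, 14844, 0]; [0, 0, 0, 0, 0, 0, 0, 89844]] (rows listed top to bottom)

image of 1: 0
image of x: 0
image of x^2: 4
image of x^3: 44x
image of x^4: 344x^2
image of x^5: 2344x^3
image of x^6: 14844x^4
image of x^7: 89844x^5
each image's coordinates form column j of the matrix


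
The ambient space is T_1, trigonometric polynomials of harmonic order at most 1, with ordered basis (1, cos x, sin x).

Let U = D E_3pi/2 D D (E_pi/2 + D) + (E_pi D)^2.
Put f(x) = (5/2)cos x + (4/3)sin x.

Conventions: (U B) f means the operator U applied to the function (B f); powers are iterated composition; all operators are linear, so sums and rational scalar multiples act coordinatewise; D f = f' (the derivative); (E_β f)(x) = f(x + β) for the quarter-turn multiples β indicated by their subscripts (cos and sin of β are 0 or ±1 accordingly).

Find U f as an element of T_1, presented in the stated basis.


E_pi/2 f = (4/3)cos x - (5/2)sin x
D f = (4/3)cos x - (5/2)sin x
(E_pi/2 + D) f = (8/3)cos x - 5sin x
D (E_pi/2 + D) f = -5cos x - (8/3)sin x
D D (E_pi/2 + D) f = -(8/3)cos x + 5sin x
E_3pi/2 D D (E_pi/2 + D) f = -5cos x - (8/3)sin x
D (E_3pi/2 D D) (E_pi/2 + D) f = -(8/3)cos x + 5sin x
D f = (4/3)cos x - (5/2)sin x
E_pi D f = -(4/3)cos x + (5/2)sin x
D (E_pi D) f = (5/2)cos x + (4/3)sin x
E_pi D (E_pi D) f = -(5/2)cos x - (4/3)sin x
(D E_3pi/2 D D (E_pi/2 + D) + (E_pi D)^2) f = -(31/6)cos x + (11/3)sin x

the result is g(x) = -(31/6)cos x + (11/3)sin x


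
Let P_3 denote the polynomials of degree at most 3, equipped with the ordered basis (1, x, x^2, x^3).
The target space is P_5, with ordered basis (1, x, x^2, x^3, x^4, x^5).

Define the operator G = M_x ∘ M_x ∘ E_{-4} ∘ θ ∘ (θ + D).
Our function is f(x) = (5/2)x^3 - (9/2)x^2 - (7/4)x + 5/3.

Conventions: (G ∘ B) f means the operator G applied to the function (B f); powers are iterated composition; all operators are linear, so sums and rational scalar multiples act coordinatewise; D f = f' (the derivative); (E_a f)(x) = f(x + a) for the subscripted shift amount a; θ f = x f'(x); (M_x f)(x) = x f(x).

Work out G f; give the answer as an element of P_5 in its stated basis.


the result is g(x) = (45/2)x^5 - 273x^4 + (4373/4)x^3 - 1445x^2

θ f = (15/2)x^3 - 9x^2 - (7/4)x
D f = (15/2)x^2 - 9x - 7/4
(θ + D) f = (15/2)x^3 - (3/2)x^2 - (43/4)x - 7/4
θ (θ + D) f = (45/2)x^3 - 3x^2 - (43/4)x
E_{-4} θ (θ + D) f = (45/2)x^3 - 273x^2 + (4373/4)x - 1445
M_x (E_{-4} ∘ θ) (θ + D) f = (45/2)x^4 - 273x^3 + (4373/4)x^2 - 1445x
M_x M_x (E_{-4} ∘ θ) (θ + D) f = (45/2)x^5 - 273x^4 + (4373/4)x^3 - 1445x^2


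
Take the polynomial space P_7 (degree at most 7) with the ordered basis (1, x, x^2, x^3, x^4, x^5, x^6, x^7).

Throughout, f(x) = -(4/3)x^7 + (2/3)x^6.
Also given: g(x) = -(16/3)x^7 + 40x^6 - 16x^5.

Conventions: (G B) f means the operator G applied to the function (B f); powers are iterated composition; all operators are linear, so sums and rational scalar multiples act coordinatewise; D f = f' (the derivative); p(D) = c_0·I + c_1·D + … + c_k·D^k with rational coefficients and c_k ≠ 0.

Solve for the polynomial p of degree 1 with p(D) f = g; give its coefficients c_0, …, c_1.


c_0 = 4, c_1 = -4

D^0 f = -(4/3)x^7 + (2/3)x^6
D^1 f = -(28/3)x^6 + 4x^5
matching coefficients of g against c_0 f + c_1 Df + … from the top degree down determines the c_i
solution: c_0 = 4, c_1 = -4


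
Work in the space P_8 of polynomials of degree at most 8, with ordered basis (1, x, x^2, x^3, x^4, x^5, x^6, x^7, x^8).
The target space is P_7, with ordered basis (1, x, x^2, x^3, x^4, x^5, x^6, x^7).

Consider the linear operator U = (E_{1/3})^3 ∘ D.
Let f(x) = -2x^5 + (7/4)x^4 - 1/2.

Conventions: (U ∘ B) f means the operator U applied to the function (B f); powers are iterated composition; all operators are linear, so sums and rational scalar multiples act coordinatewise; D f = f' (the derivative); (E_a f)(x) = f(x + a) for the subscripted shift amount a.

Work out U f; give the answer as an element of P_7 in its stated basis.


D f = -10x^4 + 7x^3
E_{1/3} D f = -10x^4 - (19/3)x^3 + (1/3)x^2 + (23/27)x + 11/81
E_{1/3} E_{1/3} D f = -10x^4 - (59/3)x^3 - (38/3)x^2 - (68/27)x + 8/81
E_{1/3} E_{1/3} E_{1/3} D f = -10x^4 - 33x^3 - 39x^2 - 19x - 3

the result is g(x) = -10x^4 - 33x^3 - 39x^2 - 19x - 3


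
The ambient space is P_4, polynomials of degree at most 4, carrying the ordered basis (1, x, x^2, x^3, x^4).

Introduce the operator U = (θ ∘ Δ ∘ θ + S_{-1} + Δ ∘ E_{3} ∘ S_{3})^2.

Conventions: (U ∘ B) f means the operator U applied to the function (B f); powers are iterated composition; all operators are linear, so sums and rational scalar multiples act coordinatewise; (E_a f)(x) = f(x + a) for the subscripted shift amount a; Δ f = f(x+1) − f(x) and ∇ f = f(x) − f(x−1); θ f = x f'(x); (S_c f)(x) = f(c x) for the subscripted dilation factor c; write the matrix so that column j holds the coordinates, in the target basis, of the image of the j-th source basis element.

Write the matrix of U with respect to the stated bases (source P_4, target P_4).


image of 1: 1
image of x: x
image of x^2: x^2 + 192
image of x^3: x^3 + 1026x + 7965
image of x^4: x^4 + 43728x^2 + 290172x + 653340
each image's coordinates form column j of the matrix

the matrix is [[1, 0, 192, 7965, 653340]; [0, 1, 0, 1026, 290172]; [0, 0, 1, 0, 43728]; [0, 0, 0, 1, 0]; [0, 0, 0, 0, 1]] (rows listed top to bottom)


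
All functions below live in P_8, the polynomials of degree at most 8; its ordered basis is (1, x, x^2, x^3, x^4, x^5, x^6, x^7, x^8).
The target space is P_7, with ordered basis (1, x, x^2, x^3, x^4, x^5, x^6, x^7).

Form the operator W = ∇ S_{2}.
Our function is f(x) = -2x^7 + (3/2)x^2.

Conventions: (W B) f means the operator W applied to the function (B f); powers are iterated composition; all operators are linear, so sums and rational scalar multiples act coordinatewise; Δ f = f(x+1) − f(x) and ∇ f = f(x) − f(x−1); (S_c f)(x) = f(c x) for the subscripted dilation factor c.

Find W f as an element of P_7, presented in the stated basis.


S_{2} f = -256x^7 + 6x^2
∇ S_{2} f = -1792x^6 + 5376x^5 - 8960x^4 + 8960x^3 - 5376x^2 + 1804x - 262

g(x) = -1792x^6 + 5376x^5 - 8960x^4 + 8960x^3 - 5376x^2 + 1804x - 262


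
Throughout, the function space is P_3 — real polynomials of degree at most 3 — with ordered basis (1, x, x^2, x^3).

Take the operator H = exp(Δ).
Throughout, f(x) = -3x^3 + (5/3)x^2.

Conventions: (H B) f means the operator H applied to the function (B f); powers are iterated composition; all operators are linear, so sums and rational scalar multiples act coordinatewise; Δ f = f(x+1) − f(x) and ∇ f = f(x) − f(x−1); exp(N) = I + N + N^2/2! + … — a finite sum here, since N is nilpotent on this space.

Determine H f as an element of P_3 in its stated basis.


the result is g(x) = -3x^3 - (22/3)x^2 - (44/3)x - 35/3

order-1 term: -9x^2 - (17/3)x - 4/3
order-2 term: -9x - 22/3
order-3 term: -3
the series for exp(Δ) f terminates at order 3
exp(Δ) f = -3x^3 - (22/3)x^2 - (44/3)x - 35/3


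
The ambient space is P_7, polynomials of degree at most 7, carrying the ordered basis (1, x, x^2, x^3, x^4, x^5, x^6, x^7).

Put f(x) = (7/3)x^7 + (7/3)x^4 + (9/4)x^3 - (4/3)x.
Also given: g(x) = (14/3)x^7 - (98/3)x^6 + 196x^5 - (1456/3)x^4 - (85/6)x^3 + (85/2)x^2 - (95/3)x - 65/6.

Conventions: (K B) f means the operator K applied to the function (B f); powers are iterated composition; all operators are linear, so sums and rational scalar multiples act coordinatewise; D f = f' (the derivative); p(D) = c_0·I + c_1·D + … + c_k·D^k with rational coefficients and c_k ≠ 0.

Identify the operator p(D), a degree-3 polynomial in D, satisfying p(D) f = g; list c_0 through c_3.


D^0 f = (7/3)x^7 + (7/3)x^4 + (9/4)x^3 - (4/3)x
D^1 f = (49/3)x^6 + (28/3)x^3 + (27/4)x^2 - 4/3
D^2 f = 98x^5 + 28x^2 + (27/2)x
D^3 f = 490x^4 + 56x + 27/2
matching coefficients of g against c_0 f + c_1 Df + … from the top degree down determines the c_i
solution: c_0 = 2, c_1 = -2, c_2 = 2, c_3 = -1

p(D) = 2·I − 2·D + 2·D^2 − D^3, i.e. c_0 = 2, c_1 = -2, c_2 = 2, c_3 = -1


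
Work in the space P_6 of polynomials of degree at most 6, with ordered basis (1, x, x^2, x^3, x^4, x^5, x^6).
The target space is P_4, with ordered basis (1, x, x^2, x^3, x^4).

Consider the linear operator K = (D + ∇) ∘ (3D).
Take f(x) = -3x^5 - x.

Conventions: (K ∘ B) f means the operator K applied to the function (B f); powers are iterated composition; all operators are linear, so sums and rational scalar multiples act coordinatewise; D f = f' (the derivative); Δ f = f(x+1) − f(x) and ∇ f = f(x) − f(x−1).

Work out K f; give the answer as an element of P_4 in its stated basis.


D f = -15x^4 - 1
(3D) f = -45x^4 - 3
D (3D) f = -180x^3
∇ (3D) f = -180x^3 + 270x^2 - 180x + 45
(D + ∇) (3D) f = -360x^3 + 270x^2 - 180x + 45

the image equals g(x) = -360x^3 + 270x^2 - 180x + 45


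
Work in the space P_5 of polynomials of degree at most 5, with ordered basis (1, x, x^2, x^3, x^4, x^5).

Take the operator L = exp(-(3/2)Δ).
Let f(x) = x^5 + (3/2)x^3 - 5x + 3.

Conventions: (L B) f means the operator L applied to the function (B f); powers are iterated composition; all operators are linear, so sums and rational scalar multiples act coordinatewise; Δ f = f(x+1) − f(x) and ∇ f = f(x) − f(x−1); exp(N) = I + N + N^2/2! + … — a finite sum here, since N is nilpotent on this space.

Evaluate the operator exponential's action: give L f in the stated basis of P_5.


g(x) = x^5 - (15/2)x^4 + 9x^3 + 12x^2 - (101/16)x + 135/32

order-1 term: -(15/2)x^4 - 15x^3 - (87/4)x^2 - (57/4)x + 15/4
order-2 term: (45/2)x^3 + (135/2)x^2 + (711/8)x + 351/8
order-3 term: -(135/4)x^2 - (405/4)x - 1431/16
order-4 term: (405/16)x + 405/8
order-5 term: -243/32
the series for exp(-(3/2)Δ) f terminates at order 5
exp(-(3/2)Δ) f = x^5 - (15/2)x^4 + 9x^3 + 12x^2 - (101/16)x + 135/32


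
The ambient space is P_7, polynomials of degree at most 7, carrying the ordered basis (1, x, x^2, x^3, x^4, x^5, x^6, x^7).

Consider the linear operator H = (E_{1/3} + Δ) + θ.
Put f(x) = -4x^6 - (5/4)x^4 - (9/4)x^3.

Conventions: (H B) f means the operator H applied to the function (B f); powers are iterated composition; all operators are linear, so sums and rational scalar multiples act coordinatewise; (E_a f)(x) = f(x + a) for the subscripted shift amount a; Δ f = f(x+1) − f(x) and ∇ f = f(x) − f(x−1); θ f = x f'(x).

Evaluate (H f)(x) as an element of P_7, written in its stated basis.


the result is g(x) = -28x^6 - 32x^5 - (875/12)x^4 - (2663/27)x^3 - (2108/27)x^2 - (5959/162)x - 11087/1458

E_{1/3} f = -4x^6 - 8x^5 - (95/12)x^4 - (743/108)x^3 - (413/108)x^2 - (335/324)x - 76/729
Δ f = -24x^5 - 60x^4 - 85x^3 - (297/4)x^2 - (143/4)x - 15/2
(E_{1/3} + Δ) f = -4x^6 - 32x^5 - (815/12)x^4 - (9923/108)x^3 - (2108/27)x^2 - (5959/162)x - 11087/1458
θ f = -24x^6 - 5x^4 - (27/4)x^3
((E_{1/3} + Δ) + θ) f = -28x^6 - 32x^5 - (875/12)x^4 - (2663/27)x^3 - (2108/27)x^2 - (5959/162)x - 11087/1458


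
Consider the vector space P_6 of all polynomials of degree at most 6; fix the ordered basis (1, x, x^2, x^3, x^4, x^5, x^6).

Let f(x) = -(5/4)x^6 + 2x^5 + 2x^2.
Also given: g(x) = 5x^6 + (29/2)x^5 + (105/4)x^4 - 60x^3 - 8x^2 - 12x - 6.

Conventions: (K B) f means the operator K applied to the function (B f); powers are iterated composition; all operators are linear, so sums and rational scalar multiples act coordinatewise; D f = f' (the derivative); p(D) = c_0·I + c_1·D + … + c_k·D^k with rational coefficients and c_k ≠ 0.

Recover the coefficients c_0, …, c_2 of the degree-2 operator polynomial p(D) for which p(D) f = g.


D^0 f = -(5/4)x^6 + 2x^5 + 2x^2
D^1 f = -(15/2)x^5 + 10x^4 + 4x
D^2 f = -(75/2)x^4 + 40x^3 + 4
matching coefficients of g against c_0 f + c_1 Df + … from the top degree down determines the c_i
solution: c_0 = -4, c_1 = -3, c_2 = -3/2

c_0 = -4, c_1 = -3, c_2 = -3/2


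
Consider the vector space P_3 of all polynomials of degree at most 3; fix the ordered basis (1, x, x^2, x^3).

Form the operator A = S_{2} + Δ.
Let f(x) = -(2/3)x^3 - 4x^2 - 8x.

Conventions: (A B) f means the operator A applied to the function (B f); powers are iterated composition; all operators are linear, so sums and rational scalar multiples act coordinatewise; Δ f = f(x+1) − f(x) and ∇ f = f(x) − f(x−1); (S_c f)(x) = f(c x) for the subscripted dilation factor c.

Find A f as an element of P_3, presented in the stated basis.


g(x) = -(16/3)x^3 - 18x^2 - 26x - 38/3

S_{2} f = -(16/3)x^3 - 16x^2 - 16x
Δ f = -2x^2 - 10x - 38/3
(S_{2} + Δ) f = -(16/3)x^3 - 18x^2 - 26x - 38/3


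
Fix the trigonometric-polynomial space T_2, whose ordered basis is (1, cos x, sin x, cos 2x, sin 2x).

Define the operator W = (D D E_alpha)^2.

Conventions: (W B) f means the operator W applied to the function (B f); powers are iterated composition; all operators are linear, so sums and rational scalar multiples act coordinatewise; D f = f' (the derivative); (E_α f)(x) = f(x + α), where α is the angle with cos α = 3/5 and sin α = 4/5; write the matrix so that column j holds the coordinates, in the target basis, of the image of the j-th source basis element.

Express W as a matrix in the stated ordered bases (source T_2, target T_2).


image of 1: 0
image of cos x: -(7/25)cos x - (24/25)sin x
image of sin x: (24/25)cos x - (7/25)sin x
image of cos 2x: -(8432/625)cos 2x + (5376/625)sin 2x
image of sin 2x: -(5376/625)cos 2x - (8432/625)sin 2x
each image's coordinates form column j of the matrix

the matrix is [[0, 0, 0, 0, 0]; [0, -7/25, 24/25, 0, 0]; [0, -24/25, -7/25, 0, 0]; [0, 0, 0, -8432/625, -5376/625]; [0, 0, 0, 5376/625, -8432/625]] (rows listed top to bottom)


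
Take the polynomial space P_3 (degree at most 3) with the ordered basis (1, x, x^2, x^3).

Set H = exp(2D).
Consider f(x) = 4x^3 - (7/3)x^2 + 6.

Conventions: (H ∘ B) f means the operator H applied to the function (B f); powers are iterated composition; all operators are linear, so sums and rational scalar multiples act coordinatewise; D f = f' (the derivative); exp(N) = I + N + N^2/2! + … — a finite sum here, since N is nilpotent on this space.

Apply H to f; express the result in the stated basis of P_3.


the image equals g(x) = 4x^3 + (65/3)x^2 + (116/3)x + 86/3

order-1 term: 24x^2 - (28/3)x
order-2 term: 48x - 28/3
order-3 term: 32
the series for exp(2D) f terminates at order 3
exp(2D) f = 4x^3 + (65/3)x^2 + (116/3)x + 86/3


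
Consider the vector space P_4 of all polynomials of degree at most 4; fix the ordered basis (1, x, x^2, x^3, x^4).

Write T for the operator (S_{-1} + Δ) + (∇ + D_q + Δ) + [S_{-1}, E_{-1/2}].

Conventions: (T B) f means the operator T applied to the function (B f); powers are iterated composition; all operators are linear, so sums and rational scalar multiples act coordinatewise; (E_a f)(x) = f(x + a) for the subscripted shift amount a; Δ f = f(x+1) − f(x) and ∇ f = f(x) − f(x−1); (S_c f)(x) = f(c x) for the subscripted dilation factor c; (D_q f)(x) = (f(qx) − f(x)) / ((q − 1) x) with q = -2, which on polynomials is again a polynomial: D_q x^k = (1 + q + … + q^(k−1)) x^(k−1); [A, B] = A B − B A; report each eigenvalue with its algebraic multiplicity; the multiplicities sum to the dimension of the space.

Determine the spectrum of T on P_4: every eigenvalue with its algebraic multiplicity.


λ = -1 (multiplicity 2), λ = 1 (multiplicity 3)

image of 1: 1
image of x: -x + 3
image of x^2: x^2 + 7x + 1
image of x^3: -x^3 + 9x^2 + 3x + 11/4
image of x^4: x^4 + 11x^3 + 6x^2 + 13x + 1
the matrix is upper triangular; its diagonal is (1, -1, 1, -1, 1)
for a triangular matrix the eigenvalues are the diagonal entries, with algebraic multiplicity their repetition count


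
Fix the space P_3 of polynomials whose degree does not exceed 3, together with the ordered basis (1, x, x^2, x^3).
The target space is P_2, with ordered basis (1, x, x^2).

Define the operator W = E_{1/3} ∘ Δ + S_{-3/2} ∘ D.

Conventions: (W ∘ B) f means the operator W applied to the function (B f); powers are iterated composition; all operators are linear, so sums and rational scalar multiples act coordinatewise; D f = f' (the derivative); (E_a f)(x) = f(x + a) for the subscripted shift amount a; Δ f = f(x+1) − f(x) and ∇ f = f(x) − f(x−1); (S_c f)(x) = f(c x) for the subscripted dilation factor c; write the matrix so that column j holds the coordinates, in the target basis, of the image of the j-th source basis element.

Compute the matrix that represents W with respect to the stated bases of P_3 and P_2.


image of 1: 0
image of x: 2
image of x^2: -x + 5/3
image of x^3: (39/4)x^2 + 5x + 7/3
each image's coordinates form column j of the matrix

the matrix is [[0, 2, 5/3, 7/3]; [0, 0, -1, 5]; [0, 0, 0, 39/4]] (rows listed top to bottom)


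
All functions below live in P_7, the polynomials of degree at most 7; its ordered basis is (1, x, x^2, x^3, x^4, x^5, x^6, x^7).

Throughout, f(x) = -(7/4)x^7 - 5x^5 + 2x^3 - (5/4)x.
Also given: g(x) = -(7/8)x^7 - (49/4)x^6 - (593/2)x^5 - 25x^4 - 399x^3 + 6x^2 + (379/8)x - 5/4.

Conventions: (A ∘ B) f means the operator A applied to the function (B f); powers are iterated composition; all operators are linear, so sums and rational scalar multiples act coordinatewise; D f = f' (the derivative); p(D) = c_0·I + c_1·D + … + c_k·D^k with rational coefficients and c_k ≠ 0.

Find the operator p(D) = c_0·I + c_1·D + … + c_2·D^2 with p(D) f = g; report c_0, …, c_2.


D^0 f = -(7/4)x^7 - 5x^5 + 2x^3 - (5/4)x
D^1 f = -(49/4)x^6 - 25x^4 + 6x^2 - 5/4
D^2 f = -(147/2)x^5 - 100x^3 + 12x
matching coefficients of g against c_0 f + c_1 Df + … from the top degree down determines the c_i
solution: c_0 = 1/2, c_1 = 1, c_2 = 4

c_0 = 1/2, c_1 = 1, c_2 = 4


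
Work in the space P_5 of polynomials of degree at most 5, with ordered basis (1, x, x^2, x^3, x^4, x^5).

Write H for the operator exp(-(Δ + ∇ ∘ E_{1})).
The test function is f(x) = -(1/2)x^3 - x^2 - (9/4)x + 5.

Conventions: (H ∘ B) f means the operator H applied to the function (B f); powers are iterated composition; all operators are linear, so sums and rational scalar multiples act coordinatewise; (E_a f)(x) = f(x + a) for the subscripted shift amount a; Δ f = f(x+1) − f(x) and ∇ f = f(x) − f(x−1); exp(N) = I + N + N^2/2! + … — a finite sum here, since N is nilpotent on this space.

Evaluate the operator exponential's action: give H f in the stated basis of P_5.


the result is g(x) = -(1/2)x^3 + 2x^2 - (5/4)x + 13/2

order-1 term: 3x^2 + 7x + 15/2
order-2 term: -6x - 10
order-3 term: 4
the series for exp(-(Δ + ∇ ∘ E_{1})) f terminates at order 3
exp(-(Δ + ∇ ∘ E_{1})) f = -(1/2)x^3 + 2x^2 - (5/4)x + 13/2


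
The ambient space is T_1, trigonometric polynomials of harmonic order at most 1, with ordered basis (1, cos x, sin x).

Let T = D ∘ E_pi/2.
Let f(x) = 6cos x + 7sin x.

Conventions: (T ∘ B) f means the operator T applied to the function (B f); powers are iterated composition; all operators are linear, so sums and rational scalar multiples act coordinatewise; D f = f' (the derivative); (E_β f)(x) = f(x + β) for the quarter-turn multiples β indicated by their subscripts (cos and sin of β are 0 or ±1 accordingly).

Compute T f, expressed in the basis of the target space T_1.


E_pi/2 f = 7cos x - 6sin x
D E_pi/2 f = -6cos x - 7sin x

g(x) = -6cos x - 7sin x


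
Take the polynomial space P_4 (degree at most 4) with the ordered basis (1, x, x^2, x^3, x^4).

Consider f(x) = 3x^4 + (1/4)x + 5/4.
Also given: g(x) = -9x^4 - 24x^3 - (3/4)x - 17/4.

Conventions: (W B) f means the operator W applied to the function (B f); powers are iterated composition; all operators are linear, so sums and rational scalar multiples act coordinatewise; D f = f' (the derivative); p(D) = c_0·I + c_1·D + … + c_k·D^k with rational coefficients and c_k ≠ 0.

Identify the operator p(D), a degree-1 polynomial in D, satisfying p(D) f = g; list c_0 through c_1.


D^0 f = 3x^4 + (1/4)x + 5/4
D^1 f = 12x^3 + 1/4
matching coefficients of g against c_0 f + c_1 Df + … from the top degree down determines the c_i
solution: c_0 = -3, c_1 = -2

p(D) = -3·I − 2·D, i.e. c_0 = -3, c_1 = -2


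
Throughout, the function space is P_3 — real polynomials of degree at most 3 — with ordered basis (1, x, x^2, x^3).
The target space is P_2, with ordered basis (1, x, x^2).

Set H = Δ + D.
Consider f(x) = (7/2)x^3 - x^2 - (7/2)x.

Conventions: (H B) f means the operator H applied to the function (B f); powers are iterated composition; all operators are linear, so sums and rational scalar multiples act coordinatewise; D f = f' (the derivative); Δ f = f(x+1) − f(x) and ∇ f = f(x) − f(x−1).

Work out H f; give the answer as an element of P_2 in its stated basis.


Δ f = (21/2)x^2 + (17/2)x - 1
D f = (21/2)x^2 - 2x - 7/2
(Δ + D) f = 21x^2 + (13/2)x - 9/2

g(x) = 21x^2 + (13/2)x - 9/2


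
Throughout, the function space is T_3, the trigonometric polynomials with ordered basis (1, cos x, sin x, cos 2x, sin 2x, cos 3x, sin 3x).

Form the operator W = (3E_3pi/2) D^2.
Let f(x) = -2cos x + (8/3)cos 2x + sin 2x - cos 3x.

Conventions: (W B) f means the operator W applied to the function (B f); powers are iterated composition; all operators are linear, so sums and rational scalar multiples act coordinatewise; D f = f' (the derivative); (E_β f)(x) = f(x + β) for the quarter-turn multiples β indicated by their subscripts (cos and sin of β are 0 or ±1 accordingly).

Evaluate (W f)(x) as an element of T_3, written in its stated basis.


g(x) = 6sin x + 32cos 2x + 12sin 2x - 27sin 3x

D f = 2sin x + 2cos 2x - (16/3)sin 2x + 3sin 3x
D D f = 2cos x - (32/3)cos 2x - 4sin 2x + 9cos 3x
E_3pi/2 D^2 f = 2sin x + (32/3)cos 2x + 4sin 2x - 9sin 3x
(3E_3pi/2) D^2 f = 6sin x + 32cos 2x + 12sin 2x - 27sin 3x


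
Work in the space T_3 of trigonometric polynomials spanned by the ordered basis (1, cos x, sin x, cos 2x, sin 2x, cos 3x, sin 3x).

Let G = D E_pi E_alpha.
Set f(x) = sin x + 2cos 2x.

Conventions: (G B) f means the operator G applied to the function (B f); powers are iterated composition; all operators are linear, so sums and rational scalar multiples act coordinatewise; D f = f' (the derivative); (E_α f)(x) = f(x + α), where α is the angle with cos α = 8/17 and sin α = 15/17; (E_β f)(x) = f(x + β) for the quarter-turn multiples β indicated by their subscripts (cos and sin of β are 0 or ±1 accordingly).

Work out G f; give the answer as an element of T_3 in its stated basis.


E_alpha f = (15/17)cos x + (8/17)sin x - (322/289)cos 2x - (480/289)sin 2x
E_pi E_alpha f = -(15/17)cos x - (8/17)sin x - (322/289)cos 2x - (480/289)sin 2x
D E_pi E_alpha f = -(8/17)cos x + (15/17)sin x - (960/289)cos 2x + (644/289)sin 2x

the image equals g(x) = -(8/17)cos x + (15/17)sin x - (960/289)cos 2x + (644/289)sin 2x


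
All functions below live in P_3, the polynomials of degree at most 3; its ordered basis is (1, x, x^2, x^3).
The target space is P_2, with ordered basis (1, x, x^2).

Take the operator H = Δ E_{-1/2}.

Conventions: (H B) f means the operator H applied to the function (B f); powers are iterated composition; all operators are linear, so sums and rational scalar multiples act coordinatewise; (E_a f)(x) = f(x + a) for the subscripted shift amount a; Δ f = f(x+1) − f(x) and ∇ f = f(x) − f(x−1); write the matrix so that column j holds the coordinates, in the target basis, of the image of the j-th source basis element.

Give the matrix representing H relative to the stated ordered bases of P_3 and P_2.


the matrix is [[0, 1, 0, 1/4]; [0, 0, 2, 0]; [0, 0, 0, 3]] (rows listed top to bottom)

image of 1: 0
image of x: 1
image of x^2: 2x
image of x^3: 3x^2 + 1/4
each image's coordinates form column j of the matrix


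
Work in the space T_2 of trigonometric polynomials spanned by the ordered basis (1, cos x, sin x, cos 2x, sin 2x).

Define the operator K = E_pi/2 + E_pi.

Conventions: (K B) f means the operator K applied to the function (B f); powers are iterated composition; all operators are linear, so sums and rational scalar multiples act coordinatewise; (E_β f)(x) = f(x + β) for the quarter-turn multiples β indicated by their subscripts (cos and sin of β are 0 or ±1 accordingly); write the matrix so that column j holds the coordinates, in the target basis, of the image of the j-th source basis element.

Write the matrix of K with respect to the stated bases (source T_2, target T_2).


image of 1: 2
image of cos x: -cos x - sin x
image of sin x: cos x - sin x
image of cos 2x: 0
image of sin 2x: 0
each image's coordinates form column j of the matrix

the matrix is [[2, 0, 0, 0, 0]; [0, -1, 1, 0, 0]; [0, -1, -1, 0, 0]; [0, 0, 0, 0, 0]; [0, 0, 0, 0, 0]] (rows listed top to bottom)


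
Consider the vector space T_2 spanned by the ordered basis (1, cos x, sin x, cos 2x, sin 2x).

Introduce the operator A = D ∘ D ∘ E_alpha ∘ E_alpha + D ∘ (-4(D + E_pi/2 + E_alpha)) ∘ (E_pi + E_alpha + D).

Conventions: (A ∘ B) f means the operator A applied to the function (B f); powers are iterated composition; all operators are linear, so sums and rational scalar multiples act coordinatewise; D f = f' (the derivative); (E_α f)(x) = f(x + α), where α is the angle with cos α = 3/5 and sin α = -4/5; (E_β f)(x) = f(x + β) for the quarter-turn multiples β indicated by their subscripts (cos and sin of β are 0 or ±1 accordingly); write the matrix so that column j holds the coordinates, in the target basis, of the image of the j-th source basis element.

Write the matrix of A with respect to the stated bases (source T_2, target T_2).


the matrix is [[0, 0, 0, 0, 0]; [0, -29/25, 72/25, 0, 0]; [0, -72/25, -29/25, 0, 0]; [0, 0, 0, -804/625, 8672/625]; [0, 0, 0, -8672/625, -804/625]] (rows listed top to bottom)

image of 1: 0
image of cos x: -(29/25)cos x - (72/25)sin x
image of sin x: (72/25)cos x - (29/25)sin x
image of cos 2x: -(804/625)cos 2x - (8672/625)sin 2x
image of sin 2x: (8672/625)cos 2x - (804/625)sin 2x
each image's coordinates form column j of the matrix


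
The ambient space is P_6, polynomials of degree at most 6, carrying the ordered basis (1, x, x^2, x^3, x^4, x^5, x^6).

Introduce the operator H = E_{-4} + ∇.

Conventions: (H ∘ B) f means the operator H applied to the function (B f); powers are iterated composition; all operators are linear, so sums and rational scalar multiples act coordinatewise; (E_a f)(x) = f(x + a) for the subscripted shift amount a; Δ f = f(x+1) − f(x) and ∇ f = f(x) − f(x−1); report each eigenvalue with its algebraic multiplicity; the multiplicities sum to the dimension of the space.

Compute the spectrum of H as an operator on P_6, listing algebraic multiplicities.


λ = 1 (multiplicity 7)

image of 1: 1
image of x: x - 3
image of x^2: x^2 - 6x + 15
image of x^3: x^3 - 9x^2 + 45x - 63
image of x^4: x^4 - 12x^3 + 90x^2 - 252x + 255
image of x^5: x^5 - 15x^4 + 150x^3 - 630x^2 + 1275x - 1023
image of x^6: x^6 - 18x^5 + 225x^4 - 1260x^3 + 3825x^2 - 6138x + 4095
the matrix is upper triangular; its diagonal is (1, 1, 1, 1, 1, 1, 1)
for a triangular matrix the eigenvalues are the diagonal entries, with algebraic multiplicity their repetition count


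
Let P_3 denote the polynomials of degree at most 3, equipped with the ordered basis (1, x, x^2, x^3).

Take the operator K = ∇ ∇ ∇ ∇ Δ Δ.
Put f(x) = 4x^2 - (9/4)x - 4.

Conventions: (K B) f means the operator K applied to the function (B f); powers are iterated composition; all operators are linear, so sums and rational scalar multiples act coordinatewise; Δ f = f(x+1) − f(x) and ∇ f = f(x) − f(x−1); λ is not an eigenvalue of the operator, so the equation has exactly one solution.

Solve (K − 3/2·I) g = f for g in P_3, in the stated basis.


write g with unknown coordinates in the stated basis and equate coefficients in (K − 3/2·I) g = f
solving from the highest basis element down gives g = -(8/3)x^2 + (3/2)x + 8/3
check: K g = 0
so K g − 3/2·g = 4x^2 - (9/4)x - 4 = f ✓

g(x) = -(8/3)x^2 + (3/2)x + 8/3


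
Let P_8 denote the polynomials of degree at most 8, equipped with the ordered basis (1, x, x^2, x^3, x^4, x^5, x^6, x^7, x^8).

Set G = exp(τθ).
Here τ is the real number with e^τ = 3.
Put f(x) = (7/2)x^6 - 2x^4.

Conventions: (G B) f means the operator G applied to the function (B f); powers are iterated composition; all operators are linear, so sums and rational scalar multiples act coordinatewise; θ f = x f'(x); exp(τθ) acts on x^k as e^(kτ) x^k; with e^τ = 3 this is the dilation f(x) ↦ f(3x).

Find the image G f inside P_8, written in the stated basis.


g(x) = (5103/2)x^6 - 162x^4

exp(τθ) x^k = e^(kτ) x^k; with e^τ = 3 this sends x^k to 3^k x^k
x^4 ↦ 81 x^4
x^6 ↦ 729 x^6
applying this coordinatewise to f: exp(τθ) f = (5103/2)x^6 - 162x^4


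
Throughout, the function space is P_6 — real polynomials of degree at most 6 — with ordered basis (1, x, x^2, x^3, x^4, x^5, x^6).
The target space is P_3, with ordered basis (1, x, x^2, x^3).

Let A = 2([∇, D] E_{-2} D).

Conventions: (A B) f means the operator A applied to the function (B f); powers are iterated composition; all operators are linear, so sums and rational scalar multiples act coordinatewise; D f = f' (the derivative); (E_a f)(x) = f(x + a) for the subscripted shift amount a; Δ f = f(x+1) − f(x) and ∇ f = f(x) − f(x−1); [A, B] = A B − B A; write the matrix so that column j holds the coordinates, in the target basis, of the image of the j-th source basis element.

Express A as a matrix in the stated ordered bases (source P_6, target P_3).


image of 1: 0
image of x: 0
image of x^2: 0
image of x^3: 0
image of x^4: 0
image of x^5: 0
image of x^6: 0
each image's coordinates form column j of the matrix

the matrix is [[0, 0, 0, 0, 0, 0, 0]; [0, 0, 0, 0, 0, 0, 0]; [0, 0, 0, 0, 0, 0, 0]; [0, 0, 0, 0, 0, 0, 0]] (rows listed top to bottom)


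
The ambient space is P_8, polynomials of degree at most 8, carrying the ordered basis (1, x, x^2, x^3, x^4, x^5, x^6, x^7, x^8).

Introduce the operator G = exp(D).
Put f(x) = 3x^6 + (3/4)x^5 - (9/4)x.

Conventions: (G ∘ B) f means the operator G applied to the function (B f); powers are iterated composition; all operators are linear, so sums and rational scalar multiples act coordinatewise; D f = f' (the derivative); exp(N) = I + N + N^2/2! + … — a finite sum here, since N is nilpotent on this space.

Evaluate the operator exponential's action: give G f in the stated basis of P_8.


order-1 term: 18x^5 + (15/4)x^4 - 9/4
order-2 term: 45x^4 + (15/2)x^3
order-3 term: 60x^3 + (15/2)x^2
order-4 term: 45x^2 + (15/4)x
order-5 term: 18x + 3/4
order-6 term: 3
the series for exp(D) f terminates at order 6
exp(D) f = 3x^6 + (75/4)x^5 + (195/4)x^4 + (135/2)x^3 + (105/2)x^2 + (39/2)x + 3/2

the result is g(x) = 3x^6 + (75/4)x^5 + (195/4)x^4 + (135/2)x^3 + (105/2)x^2 + (39/2)x + 3/2


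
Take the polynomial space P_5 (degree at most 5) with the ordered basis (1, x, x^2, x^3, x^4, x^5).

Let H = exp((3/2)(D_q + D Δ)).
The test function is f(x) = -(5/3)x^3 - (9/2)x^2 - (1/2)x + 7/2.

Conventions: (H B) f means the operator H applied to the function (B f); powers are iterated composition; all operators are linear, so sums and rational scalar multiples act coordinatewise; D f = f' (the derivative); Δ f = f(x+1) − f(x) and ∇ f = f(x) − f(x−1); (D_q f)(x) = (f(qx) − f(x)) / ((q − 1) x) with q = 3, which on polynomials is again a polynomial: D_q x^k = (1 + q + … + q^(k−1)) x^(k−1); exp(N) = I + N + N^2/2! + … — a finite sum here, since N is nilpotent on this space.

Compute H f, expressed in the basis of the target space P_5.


order-1 term: -(65/2)x^2 - 42x - 87/4
order-2 term: -(195/2)x - 321/4
order-3 term: -195/4
the series for exp((3/2)(D_q + D Δ)) f terminates at order 3
exp((3/2)(D_q + D Δ)) f = -(5/3)x^3 - 37x^2 - 140x - 589/4

the image equals g(x) = -(5/3)x^3 - 37x^2 - 140x - 589/4


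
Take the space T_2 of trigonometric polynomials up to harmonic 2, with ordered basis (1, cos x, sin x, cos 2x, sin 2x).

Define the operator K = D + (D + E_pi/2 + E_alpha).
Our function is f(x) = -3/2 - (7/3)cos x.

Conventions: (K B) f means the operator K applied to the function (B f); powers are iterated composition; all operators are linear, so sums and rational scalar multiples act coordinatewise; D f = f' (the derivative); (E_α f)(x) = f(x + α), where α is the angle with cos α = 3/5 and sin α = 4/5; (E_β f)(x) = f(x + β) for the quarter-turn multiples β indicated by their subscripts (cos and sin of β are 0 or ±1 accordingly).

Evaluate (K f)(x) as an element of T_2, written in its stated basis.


D f = (7/3)sin x
D f = (7/3)sin x
E_pi/2 f = -3/2 + (7/3)sin x
E_alpha f = -3/2 - (7/5)cos x + (28/15)sin x
(D + E_pi/2 + E_alpha) f = -3 - (7/5)cos x + (98/15)sin x
(D + (D + E_pi/2 + E_alpha)) f = -3 - (7/5)cos x + (133/15)sin x

the result is g(x) = -3 - (7/5)cos x + (133/15)sin x


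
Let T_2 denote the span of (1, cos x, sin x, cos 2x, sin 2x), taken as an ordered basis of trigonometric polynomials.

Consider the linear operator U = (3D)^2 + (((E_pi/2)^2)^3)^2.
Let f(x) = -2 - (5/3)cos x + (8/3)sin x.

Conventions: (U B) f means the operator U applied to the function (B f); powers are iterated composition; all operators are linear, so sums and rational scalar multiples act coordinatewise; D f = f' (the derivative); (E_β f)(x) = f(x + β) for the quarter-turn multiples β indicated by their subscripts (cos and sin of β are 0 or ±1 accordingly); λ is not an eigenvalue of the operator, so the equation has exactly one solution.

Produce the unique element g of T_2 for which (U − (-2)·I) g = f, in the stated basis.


write g with unknown coordinates in the stated basis and equate coefficients in (U − (-2)·I) g = f
solving from the highest basis element down gives g = -2/3 + (5/18)cos x - (4/9)sin x
check: U g = -2/3 - (20/9)cos x + (32/9)sin x
so U g − (-2)·g = -2 - (5/3)cos x + (8/3)sin x = f ✓

the image equals g(x) = -2/3 + (5/18)cos x - (4/9)sin x


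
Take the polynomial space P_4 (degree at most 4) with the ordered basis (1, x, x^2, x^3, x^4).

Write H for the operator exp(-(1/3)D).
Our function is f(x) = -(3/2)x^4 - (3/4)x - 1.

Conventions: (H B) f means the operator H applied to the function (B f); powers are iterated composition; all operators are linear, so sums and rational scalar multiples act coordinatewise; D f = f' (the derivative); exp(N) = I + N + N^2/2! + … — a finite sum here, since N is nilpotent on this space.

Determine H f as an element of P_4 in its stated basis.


g(x) = -(3/2)x^4 + 2x^3 - x^2 - (19/36)x - 83/108

order-1 term: 2x^3 + 1/4
order-2 term: -x^2
order-3 term: (2/9)x
order-4 term: -1/54
the series for exp(-(1/3)D) f terminates at order 4
exp(-(1/3)D) f = -(3/2)x^4 + 2x^3 - x^2 - (19/36)x - 83/108


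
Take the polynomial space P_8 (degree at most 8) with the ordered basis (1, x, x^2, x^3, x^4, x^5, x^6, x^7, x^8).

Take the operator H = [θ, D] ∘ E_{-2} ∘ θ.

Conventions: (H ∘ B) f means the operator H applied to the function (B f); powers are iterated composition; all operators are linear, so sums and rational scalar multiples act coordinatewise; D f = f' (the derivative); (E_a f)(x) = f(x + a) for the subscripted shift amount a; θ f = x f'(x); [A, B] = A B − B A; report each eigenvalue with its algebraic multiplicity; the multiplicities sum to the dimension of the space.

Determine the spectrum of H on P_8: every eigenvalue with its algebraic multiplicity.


image of 1: 0
image of x: -1
image of x^2: -4x + 8
image of x^3: -9x^2 + 36x - 36
image of x^4: -16x^3 + 96x^2 - 192x + 128
image of x^5: -25x^4 + 200x^3 - 600x^2 + 800x - 400
image of x^6: -36x^5 + 360x^4 - 1440x^3 + 2880x^2 - 2880x + 1152
image of x^7: -49x^6 + 588x^5 - 2940x^4 + 7840x^3 - 11760x^2 + 9408x - 3136
image of x^8: -64x^7 + 896x^6 - 5376x^5 + 17920x^4 - 35840x^3 + 43008x^2 - 28672x + 8192
the matrix is upper triangular; its diagonal is (0, 0, 0, 0, 0, 0, 0, 0, 0)
for a triangular matrix the eigenvalues are the diagonal entries, with algebraic multiplicity their repetition count

λ = 0 (multiplicity 9)
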